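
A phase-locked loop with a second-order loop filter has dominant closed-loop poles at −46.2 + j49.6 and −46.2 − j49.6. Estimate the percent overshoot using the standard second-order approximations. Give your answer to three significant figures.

%OS ≈ 5.36%

With σ = 46.2, ω_d = 49.6: ω_n = √(σ²+ω_d²) = 67.8 rad/s, ζ = σ/ω_n = 0.682.
Overshoot: exp(−π·0.682/√(1−0.682²)) = 0.0536, i.e. 5.36%.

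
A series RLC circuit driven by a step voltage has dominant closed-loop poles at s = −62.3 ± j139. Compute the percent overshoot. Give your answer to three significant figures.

With σ = 62.3, ω_d = 139: ω_n = √(σ²+ω_d²) = 152 rad/s, ζ = σ/ω_n = 0.409.
Overshoot: exp(−π·0.409/√(1−0.409²)) = 0.245, i.e. 24.5%.

%OS ≈ 24.5%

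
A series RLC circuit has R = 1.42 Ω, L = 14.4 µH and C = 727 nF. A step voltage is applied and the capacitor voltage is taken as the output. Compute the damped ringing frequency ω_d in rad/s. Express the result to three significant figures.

For a series RLC circuit (capacitor voltage as output), ω_n = 1/√(LC) = 1/√(14.4 µH · 727 nF) = 309000 rad/s.
ζ = (R/2)·√(C/L) = (1.42/2)·√(727 nF/14.4 µH) = 0.160.
ω_d = ω_n√(1−ζ²) = 305000 rad/s.

ω_d ≈ 305000 rad/s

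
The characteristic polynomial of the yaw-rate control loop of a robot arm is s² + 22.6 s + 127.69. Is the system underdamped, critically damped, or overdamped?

a² − 4b = 22.6² − 4·127.69 = 0 (repeated real root); the system is critically damped.

critically damped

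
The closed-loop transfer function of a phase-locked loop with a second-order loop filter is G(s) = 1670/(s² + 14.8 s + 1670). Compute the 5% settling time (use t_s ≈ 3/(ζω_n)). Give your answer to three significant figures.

ω_n = √1670 = 40.9 rad/s; ζ = 14.8/(2·40.9) = 0.181.
t_s ≈ 3/(ζω_n) = 3/(0.181·40.9) = 0.405 s.

t_s ≈ 0.405 s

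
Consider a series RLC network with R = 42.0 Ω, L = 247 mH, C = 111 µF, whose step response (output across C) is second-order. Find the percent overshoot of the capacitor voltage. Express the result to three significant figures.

For a series RLC circuit (capacitor voltage as output), ω_n = 1/√(LC) = 1/√(247 mH · 111 µF) = 191 rad/s.
ζ = (R/2)·√(C/L) = (42.0/2)·√(111 µF/247 mH) = 0.445.
%OS = 100 e^{−πζ/√(1−ζ²)} with ζ = 0.445 gives 21.0%.

%OS ≈ 21.0%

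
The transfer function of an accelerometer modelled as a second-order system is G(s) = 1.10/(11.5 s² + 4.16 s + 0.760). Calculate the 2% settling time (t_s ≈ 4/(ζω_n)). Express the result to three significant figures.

Dividing through by 11.5: denominator becomes s² + 0.3617 s + 0.06609.
So ω_n = √0.06609 = 0.257 rad/s and ζ = 0.3617/(2·0.257) = 0.704.
t_s ≈ 4/(ζω_n) = 22.1 s.

t_s ≈ 22.1 s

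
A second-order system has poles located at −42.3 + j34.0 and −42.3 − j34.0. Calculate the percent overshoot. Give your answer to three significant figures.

%OS ≈ 2.01%

|pole| = ω_n = √(42.3² + 34.0²) = 54.3 rad/s; ζ = cos θ = σ/ω_n = 0.779.
%OS = 100·exp(−πζ/√(1−ζ²)) = 2.01%.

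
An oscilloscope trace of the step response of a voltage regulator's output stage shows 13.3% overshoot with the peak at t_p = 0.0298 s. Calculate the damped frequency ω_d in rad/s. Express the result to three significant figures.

t_p = π/ω_d, so ω_d = π/0.0298 = 105 rad/s.

ω_d ≈ 105 rad/s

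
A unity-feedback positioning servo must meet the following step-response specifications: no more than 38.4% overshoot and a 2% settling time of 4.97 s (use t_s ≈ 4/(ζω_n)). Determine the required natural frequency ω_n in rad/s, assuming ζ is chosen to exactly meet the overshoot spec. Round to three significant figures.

ω_n ≈ 2.76 rad/s

From %OS = 100·exp(−πζ/√(1−ζ²)), invert to get ζ = −ln(OS)/√(π² + ln²(OS)) with OS = 0.384.
−ln 0.384 = 0.9571, so ζ = 0.9571/√(π² + 0.9161) = 0.291.
From t_s ≈ 4/(ζω_n): ω_n = 4/(ζ·t_s) = 4/(0.291·4.97) = 2.76 rad/s.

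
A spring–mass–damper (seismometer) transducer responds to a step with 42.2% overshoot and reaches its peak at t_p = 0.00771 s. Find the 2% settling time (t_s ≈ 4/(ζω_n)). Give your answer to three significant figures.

t_s ≈ 0.0357 s

ζ from %OS: ζ = |ln 0.422|/√(π²+ln²0.422) = 0.265.
From t_p = π/ω_d, ω_d = π/0.00771 = 407 rad/s, so ω_n = ω_d/√(1−ζ²) = 423 rad/s.
t_s ≈ 4/(ζω_n) = 4/(0.265·423) = 0.0357 s.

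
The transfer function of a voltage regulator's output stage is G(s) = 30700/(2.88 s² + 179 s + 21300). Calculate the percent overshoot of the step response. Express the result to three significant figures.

Dividing through by 2.88: denominator becomes s² + 62.15 s + 7396.
So ω_n = √7396 = 86.0 rad/s and ζ = 62.15/(2·86.0) = 0.361.
%OS = 100·exp(−πζ/√(1−ζ²)) = 29.6%.

%OS ≈ 29.6%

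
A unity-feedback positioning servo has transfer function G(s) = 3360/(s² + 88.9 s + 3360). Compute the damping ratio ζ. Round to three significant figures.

ω_n = √3360 = 58.0 rad/s; ζ = 88.9/(2·58.0) = 0.767.

ζ ≈ 0.767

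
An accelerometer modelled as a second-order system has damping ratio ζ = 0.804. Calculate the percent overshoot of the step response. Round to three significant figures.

For an underdamped second-order system, %OS = 100·exp(−πζ/√(1−ζ²)).
πζ/√(1−ζ²) = π·0.804/√(1−0.646) = 4.248, so %OS = 100·e^(−4.248) = 1.43%.

%OS ≈ 1.43%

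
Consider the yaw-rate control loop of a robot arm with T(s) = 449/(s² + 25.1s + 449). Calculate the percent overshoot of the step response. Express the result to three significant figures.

ω_n = √449 = 21.2 rad/s; ζ = 25.1/(2·21.2) = 0.592.
%OS = 100·exp(−πζ/√(1−ζ²)) = 9.93%.

%OS ≈ 9.93%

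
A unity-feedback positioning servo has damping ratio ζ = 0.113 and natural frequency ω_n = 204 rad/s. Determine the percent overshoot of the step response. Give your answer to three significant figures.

For an underdamped second-order system, %OS = 100·exp(−πζ/√(1−ζ²)).
πζ/√(1−ζ²) = π·0.113/√(1−0.0128) = 0.3573, so %OS = 100·e^(−0.3573) = 70.0%.

%OS ≈ 70.0%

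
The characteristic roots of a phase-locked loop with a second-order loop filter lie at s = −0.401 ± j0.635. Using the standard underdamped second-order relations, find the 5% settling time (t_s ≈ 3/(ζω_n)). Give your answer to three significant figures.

For poles at −σ ± jω_d, ζω_n = σ = 0.401, so t_s ≈ 3/σ = 7.48 s.

t_s ≈ 7.48 s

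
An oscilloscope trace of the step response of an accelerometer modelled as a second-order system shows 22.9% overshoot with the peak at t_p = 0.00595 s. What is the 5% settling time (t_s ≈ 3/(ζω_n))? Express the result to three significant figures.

ζ from %OS: ζ = |ln 0.229|/√(π²+ln²0.229) = 0.425.
From t_p = π/ω_d, ω_d = π/0.00595 = 528 rad/s, so ω_n = ω_d/√(1−ζ²) = 583 rad/s.
t_s ≈ 3/(ζω_n) = 3/(0.425·583) = 0.0121 s.

t_s ≈ 0.0121 s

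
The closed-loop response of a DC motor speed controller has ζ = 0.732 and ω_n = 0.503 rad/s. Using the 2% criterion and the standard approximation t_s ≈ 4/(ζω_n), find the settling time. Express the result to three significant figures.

t_s ≈ 4/(ζω_n) = 4/(0.732 × 0.503) = 10.9 s.

t_s ≈ 10.9 s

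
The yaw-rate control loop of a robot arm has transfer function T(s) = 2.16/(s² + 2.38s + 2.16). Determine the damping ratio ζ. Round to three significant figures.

ζ ≈ 0.810

Matching coefficients with s² + 2ζω_n s + ω_n² gives ω_n² = 2.16 ⇒ ω_n = 1.47 rad/s, and ζ = 2.38/(2ω_n) = 0.810.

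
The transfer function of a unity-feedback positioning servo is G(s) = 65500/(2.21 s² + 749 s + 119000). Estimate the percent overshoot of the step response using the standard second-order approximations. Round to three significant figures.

%OS ≈ 3.48%

Dividing through by 2.21: denominator becomes s² + 338.9 s + 53850.
So ω_n = √53850 = 232 rad/s and ζ = 338.9/(2·232) = 0.730.
Overshoot: exp(−π·0.730/√(1−0.730²)) = 0.0348, i.e. 3.48%.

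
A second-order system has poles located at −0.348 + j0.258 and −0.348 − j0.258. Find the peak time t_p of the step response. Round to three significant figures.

t_p ≈ 12.2 s

t_p = π/ω_d with ω_d = 0.258 (the imaginary part), so t_p = 12.2 s.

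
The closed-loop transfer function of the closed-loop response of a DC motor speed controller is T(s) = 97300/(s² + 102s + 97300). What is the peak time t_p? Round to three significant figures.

ω_n = √97300 = 312 rad/s; ζ = 102/(2·312) = 0.163.
The damped frequency ω_d = ω_n√(1−ζ²) = 308 rad/s. Then t_p = π/ω_d = 0.0102 s.

t_p ≈ 0.0102 s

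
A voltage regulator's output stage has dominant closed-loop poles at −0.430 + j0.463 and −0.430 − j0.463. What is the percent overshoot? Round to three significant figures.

The poles are at −σ ± jω_d with σ = 0.430 and ω_d = 0.463, so ω_n = √(σ²+ω_d²) = 0.632 rad/s and ζ = σ/ω_n = 0.681.
Overshoot: exp(−π·0.681/√(1−0.681²)) = 0.0541, i.e. 5.41%.

%OS ≈ 5.41%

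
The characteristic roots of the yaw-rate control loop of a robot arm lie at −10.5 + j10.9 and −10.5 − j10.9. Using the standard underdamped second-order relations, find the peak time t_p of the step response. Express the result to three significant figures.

t_p = π/ω_d with ω_d = 10.9 (the imaginary part), so t_p = 0.288 s.

t_p ≈ 0.288 s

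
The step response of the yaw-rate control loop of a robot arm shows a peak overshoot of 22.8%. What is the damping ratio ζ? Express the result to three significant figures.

ζ = −ln(OS)/√(π² + (ln OS)²). With OS = 0.228, ln OS = −1.478 and ζ = 1.478/3.472 = 0.426.

ζ ≈ 0.426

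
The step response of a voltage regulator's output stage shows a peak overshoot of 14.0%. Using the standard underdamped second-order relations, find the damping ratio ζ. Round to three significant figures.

ζ ≈ 0.531

From %OS = 100·exp(−πζ/√(1−ζ²)), invert to get ζ = −ln(OS)/√(π² + ln²(OS)) with OS = 0.140.
−ln 0.140 = 1.966, so ζ = 1.966/√(π² + 3.866) = 0.531.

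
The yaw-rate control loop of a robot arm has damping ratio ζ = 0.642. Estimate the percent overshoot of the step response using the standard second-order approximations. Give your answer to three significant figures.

For an underdamped second-order system, %OS = 100·exp(−πζ/√(1−ζ²)).
πζ/√(1−ζ²) = π·0.642/√(1−0.412) = 2.631, so %OS = 100·e^(−2.631) = 7.20%.

%OS ≈ 7.20%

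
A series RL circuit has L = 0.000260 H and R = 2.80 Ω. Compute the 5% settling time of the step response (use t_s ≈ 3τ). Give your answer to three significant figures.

t_s ≈ 0.000279 s

τ = L/R = 0.000260/2.80 = 0.0000929 s.
t_s ≈ 3τ = 0.000279 s.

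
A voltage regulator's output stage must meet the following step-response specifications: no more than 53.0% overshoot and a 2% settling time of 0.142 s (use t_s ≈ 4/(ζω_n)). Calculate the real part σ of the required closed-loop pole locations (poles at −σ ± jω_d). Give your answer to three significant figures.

The settling-time spec alone fixes σ = ζω_n = 4/t_s = 4/0.142 = 28.2.
(Overshoot then fixes ζ = 0.198 and hence ω_d = σ·√(1−ζ²)/ζ = 139 rad/s.)

σ ≈ 28.2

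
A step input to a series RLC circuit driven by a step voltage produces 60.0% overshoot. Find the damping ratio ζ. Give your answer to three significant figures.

ζ ≈ 0.160

ζ = −ln(OS)/√(π² + (ln OS)²). With OS = 0.600, ln OS = −0.5108 and ζ = 0.5108/3.183 = 0.160.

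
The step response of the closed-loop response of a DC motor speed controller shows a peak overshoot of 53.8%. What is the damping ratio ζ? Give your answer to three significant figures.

Inverting the overshoot relation: ζ = |ln 0.538|/√(π² + ln²0.538) = 0.194.

ζ ≈ 0.194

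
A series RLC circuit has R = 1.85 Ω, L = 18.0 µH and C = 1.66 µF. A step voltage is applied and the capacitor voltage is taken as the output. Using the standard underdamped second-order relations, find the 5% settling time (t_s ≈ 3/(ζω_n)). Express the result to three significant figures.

For a series RLC circuit (capacitor voltage as output), ω_n = 1/√(LC) = 1/√(18.0 µH · 1.66 µF) = 183000 rad/s.
ζ = (R/2)·√(C/L) = (1.85/2)·√(1.66 µF/18.0 µH) = 0.281.
t_s ≈ 3/(ζω_n) = 0.0000584 s.

t_s ≈ 0.0000584 s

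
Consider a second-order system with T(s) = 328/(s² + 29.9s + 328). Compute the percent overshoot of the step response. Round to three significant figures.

ω_n = √328 = 18.1 rad/s; ζ = 29.9/(2·18.1) = 0.825.
%OS = 100 e^{−πζ/√(1−ζ²)} with ζ = 0.825 gives 1.01%.

%OS ≈ 1.01%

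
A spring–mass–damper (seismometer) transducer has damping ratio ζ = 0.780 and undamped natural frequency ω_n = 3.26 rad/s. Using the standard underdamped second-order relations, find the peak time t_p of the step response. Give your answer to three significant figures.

The damped frequency is ω_d = ω_n√(1−ζ²) = 3.26·√(1−0.608) = 2.04 rad/s.
Peak time t_p = π/ω_d = π/2.04 = 1.54 s.

t_p ≈ 1.54 s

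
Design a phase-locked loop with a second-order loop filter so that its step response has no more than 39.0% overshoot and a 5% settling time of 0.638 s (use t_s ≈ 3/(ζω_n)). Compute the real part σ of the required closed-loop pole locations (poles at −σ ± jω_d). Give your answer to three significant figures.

The settling-time spec alone fixes σ = ζω_n = 3/t_s = 3/0.638 = 4.70.
(Overshoot then fixes ζ = 0.287 and hence ω_d = σ·√(1−ζ²)/ζ = 15.7 rad/s.)

σ ≈ 4.70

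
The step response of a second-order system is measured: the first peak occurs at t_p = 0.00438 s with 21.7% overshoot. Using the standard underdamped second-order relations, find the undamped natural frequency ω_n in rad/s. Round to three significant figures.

The overshoot fixes ζ = −ln(OS)/√(π²+ln²(OS)) = 0.437.
t_p = π/ω_d ⇒ ω_d = 717 rad/s; then ω_n = ω_d/√(1−ζ²) = 798 rad/s.

ω_n ≈ 798 rad/s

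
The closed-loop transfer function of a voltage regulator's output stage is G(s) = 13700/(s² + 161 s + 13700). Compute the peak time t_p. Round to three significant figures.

t_p ≈ 0.0370 s

ω_n = √13700 = 117 rad/s; ζ = 161/(2·117) = 0.688.
The damped frequency ω_d = ω_n√(1−ζ²) = 85.0 rad/s. Then t_p = π/ω_d = 0.0370 s.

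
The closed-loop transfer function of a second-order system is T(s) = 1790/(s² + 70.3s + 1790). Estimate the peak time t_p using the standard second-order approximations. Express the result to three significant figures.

t_p ≈ 0.133 s

Matching coefficients with s² + 2ζω_n s + ω_n² gives ω_n² = 1790 ⇒ ω_n = 42.3 rad/s, and ζ = 70.3/(2ω_n) = 0.831.
ω_d = 42.3·√(1 − 0.831²) = 23.5 rad/s. Then t_p = π/ω_d = 0.133 s.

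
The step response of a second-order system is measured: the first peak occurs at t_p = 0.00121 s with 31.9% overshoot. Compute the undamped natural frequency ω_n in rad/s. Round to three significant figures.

ζ from %OS: ζ = |ln 0.319|/√(π²+ln²0.319) = 0.342.
From t_p = π/ω_d, ω_d = π/0.00121 = 2600 rad/s, so ω_n = ω_d/√(1−ζ²) = 2760 rad/s.

ω_n ≈ 2760 rad/s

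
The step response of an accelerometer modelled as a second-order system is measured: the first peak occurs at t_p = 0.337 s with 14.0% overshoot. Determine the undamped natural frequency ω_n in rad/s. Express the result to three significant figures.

ζ from %OS: ζ = |ln 0.140|/√(π²+ln²0.140) = 0.531.
t_p = π/ω_d ⇒ ω_d = 9.32 rad/s; then ω_n = ω_d/√(1−ζ²) = 11.0 rad/s.

ω_n ≈ 11.0 rad/s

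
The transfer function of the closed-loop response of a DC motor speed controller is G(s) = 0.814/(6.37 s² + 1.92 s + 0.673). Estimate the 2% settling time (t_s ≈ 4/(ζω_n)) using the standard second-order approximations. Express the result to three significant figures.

t_s ≈ 26.5 s

Dividing through by 6.37: denominator becomes s² + 0.3014 s + 0.1057.
So ω_n = √0.1057 = 0.325 rad/s and ζ = 0.3014/(2·0.325) = 0.464.
t_s ≈ 4/(ζω_n) = 26.5 s.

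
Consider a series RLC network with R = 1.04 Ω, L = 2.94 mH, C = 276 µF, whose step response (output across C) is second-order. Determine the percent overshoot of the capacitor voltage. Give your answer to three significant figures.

%OS ≈ 60.2%

For a series RLC circuit (capacitor voltage as output), ω_n = 1/√(LC) = 1/√(2.94 mH · 276 µF) = 1110 rad/s.
ζ = (R/2)·√(C/L) = (1.04/2)·√(276 µF/2.94 mH) = 0.159.
Overshoot: exp(−π·0.159/√(1−0.159²)) = 0.602, i.e. 60.2%.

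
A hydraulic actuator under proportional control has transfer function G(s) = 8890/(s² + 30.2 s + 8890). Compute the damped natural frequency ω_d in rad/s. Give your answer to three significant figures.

ω_d ≈ 93.1 rad/s

Comparing the denominator to s² + 2ζω_n s + ω_n²: ω_n = √8890 = 94.3 rad/s, and 2ζω_n = 30.2 so ζ = 30.2/(2·94.3) = 0.160.
ω_d = ω_n√(1−ζ²) = 93.1 rad/s.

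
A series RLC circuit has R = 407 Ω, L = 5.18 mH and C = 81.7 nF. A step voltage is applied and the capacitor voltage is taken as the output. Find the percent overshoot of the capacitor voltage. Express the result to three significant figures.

For a series RLC circuit (capacitor voltage as output), ω_n = 1/√(LC) = 1/√(5.18 mH · 81.7 nF) = 48600 rad/s.
ζ = (R/2)·√(C/L) = (407/2)·√(81.7 nF/5.18 mH) = 0.808.
Overshoot: exp(−π·0.808/√(1−0.808²)) = 0.0134, i.e. 1.34%.

%OS ≈ 1.34%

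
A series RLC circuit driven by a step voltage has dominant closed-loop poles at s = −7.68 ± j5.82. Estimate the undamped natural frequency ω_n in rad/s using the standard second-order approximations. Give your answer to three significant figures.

ω_n ≈ 9.64 rad/s

With σ = 7.68, ω_d = 5.82: ω_n = √(σ²+ω_d²) = 9.64 rad/s, ζ = σ/ω_n = 0.797.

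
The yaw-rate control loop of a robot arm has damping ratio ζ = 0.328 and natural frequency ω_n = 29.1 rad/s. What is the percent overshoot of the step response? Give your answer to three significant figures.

%OS ≈ 33.6%

For an underdamped second-order system, %OS = 100·exp(−πζ/√(1−ζ²)).
πζ/√(1−ζ²) = π·0.328/√(1−0.108) = 1.091, so %OS = 100·e^(−1.091) = 33.6%.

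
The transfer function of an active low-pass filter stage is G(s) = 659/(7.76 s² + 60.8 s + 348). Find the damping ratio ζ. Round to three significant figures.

ζ ≈ 0.585

Dividing through by 7.76: denominator becomes s² + 7.835 s + 44.85.
So ω_n = √44.85 = 6.70 rad/s and ζ = 7.835/(2·6.70) = 0.585.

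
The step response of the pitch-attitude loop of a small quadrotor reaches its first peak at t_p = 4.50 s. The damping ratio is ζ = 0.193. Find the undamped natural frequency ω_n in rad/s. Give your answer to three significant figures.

Peak time t_p = π/ω_d, so ω_d = π/t_p = π/4.50 = 0.698 rad/s.
ω_n = ω_d/√(1−ζ²) = 0.698/√0.963 = 0.712 rad/s.

ω_n ≈ 0.712 rad/s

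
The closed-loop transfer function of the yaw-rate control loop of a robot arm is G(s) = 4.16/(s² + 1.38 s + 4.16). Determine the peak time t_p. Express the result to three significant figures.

t_p ≈ 1.64 s

Comparing the denominator to s² + 2ζω_n s + ω_n²: ω_n = √4.16 = 2.04 rad/s, and 2ζω_n = 1.38 so ζ = 1.38/(2·2.04) = 0.338.
The damped frequency ω_d = ω_n√(1−ζ²) = 1.92 rad/s. Then t_p = π/ω_d = 1.64 s.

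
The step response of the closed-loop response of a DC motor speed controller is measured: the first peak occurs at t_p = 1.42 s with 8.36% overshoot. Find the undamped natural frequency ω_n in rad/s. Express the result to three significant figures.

ω_n ≈ 2.82 rad/s

From the overshoot, ζ = −ln(OS)/√(π²+ln²(OS)) = 0.620.
From t_p = π/ω_d, ω_d = π/1.42 = 2.21 rad/s, so ω_n = ω_d/√(1−ζ²) = 2.82 rad/s.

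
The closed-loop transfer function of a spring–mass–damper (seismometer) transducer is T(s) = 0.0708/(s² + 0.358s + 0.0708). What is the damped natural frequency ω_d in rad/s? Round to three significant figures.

ω_d ≈ 0.197 rad/s

Matching coefficients with s² + 2ζω_n s + ω_n² gives ω_n² = 0.0708 ⇒ ω_n = 0.266 rad/s, and ζ = 0.358/(2ω_n) = 0.673.
ω_d = 0.266·√(1 − 0.673²) = 0.197 rad/s.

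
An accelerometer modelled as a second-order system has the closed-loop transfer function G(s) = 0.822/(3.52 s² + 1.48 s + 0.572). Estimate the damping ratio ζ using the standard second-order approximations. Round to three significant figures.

Dividing through by 3.52: denominator becomes s² + 0.4205 s + 0.1625.
So ω_n = √0.1625 = 0.403 rad/s and ζ = 0.4205/(2·0.403) = 0.522.

ζ ≈ 0.522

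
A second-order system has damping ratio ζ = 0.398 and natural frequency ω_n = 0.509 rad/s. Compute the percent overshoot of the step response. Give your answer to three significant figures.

For an underdamped second-order system, %OS = 100·exp(−πζ/√(1−ζ²)).
πζ/√(1−ζ²) = π·0.398/√(1−0.158) = 1.363, so %OS = 100·e^(−1.363) = 25.6%.

%OS ≈ 25.6%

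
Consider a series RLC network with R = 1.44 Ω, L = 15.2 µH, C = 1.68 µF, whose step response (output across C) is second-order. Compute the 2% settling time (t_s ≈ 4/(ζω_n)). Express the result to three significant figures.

t_s ≈ 0.0000844 s

For a series RLC circuit (capacitor voltage as output), ω_n = 1/√(LC) = 1/√(15.2 µH · 1.68 µF) = 198000 rad/s.
ζ = (R/2)·√(C/L) = (1.44/2)·√(1.68 µF/15.2 µH) = 0.239.
t_s ≈ 4/(ζω_n) = 0.0000844 s.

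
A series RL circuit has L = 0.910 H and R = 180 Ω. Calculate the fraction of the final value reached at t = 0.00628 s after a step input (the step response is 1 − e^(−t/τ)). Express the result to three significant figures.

y/y_∞ ≈ 0.711

τ = L/R = 0.910/180 = 0.00506 s.
y(t)/y_∞ = 1 − e^(−t/τ) = 1 − e^(−0.00628/0.00506) = 1 − e^(−1.24) = 0.711.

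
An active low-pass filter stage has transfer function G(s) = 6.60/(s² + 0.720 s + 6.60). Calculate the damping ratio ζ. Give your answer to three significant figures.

ω_n = √6.60 = 2.57 rad/s; ζ = 0.720/(2·2.57) = 0.140.

ζ ≈ 0.140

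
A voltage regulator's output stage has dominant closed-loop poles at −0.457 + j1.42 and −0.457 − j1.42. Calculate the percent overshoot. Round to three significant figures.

|pole| = ω_n = √(0.457² + 1.42²) = 1.49 rad/s; ζ = cos θ = σ/ω_n = 0.306.
Overshoot: exp(−π·0.306/√(1−0.306²)) = 0.364, i.e. 36.4%.

%OS ≈ 36.4%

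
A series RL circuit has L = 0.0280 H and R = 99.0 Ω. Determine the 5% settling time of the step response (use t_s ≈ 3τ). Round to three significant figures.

t_s ≈ 0.000848 s

τ = L/R = 0.0280/99.0 = 0.000283 s.
t_s ≈ 3τ = 0.000848 s.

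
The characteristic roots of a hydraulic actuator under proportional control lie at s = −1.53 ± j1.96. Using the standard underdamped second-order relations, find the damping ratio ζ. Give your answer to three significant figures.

ζ ≈ 0.615

The poles are at −σ ± jω_d with σ = 1.53 and ω_d = 1.96, so ω_n = √(σ²+ω_d²) = 2.49 rad/s and ζ = σ/ω_n = 0.615.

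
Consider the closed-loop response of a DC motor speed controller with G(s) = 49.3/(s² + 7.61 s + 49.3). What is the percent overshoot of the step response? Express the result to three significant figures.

%OS ≈ 13.2%

Comparing the denominator to s² + 2ζω_n s + ω_n²: ω_n = √49.3 = 7.02 rad/s, and 2ζω_n = 7.61 so ζ = 7.61/(2·7.02) = 0.542.
Overshoot: exp(−π·0.542/√(1−0.542²)) = 0.132, i.e. 13.2%.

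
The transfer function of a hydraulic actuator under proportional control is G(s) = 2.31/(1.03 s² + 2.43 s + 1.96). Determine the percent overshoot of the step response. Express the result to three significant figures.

Dividing through by 1.03: denominator becomes s² + 2.359 s + 1.903.
So ω_n = √1.903 = 1.38 rad/s and ζ = 2.359/(2·1.38) = 0.855.
%OS = 100 e^{−πζ/√(1−ζ²)} with ζ = 0.855 gives 0.562%.

%OS ≈ 0.562%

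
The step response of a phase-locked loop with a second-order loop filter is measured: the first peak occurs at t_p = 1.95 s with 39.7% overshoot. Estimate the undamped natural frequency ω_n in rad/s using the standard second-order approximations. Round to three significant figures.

ω_n ≈ 1.68 rad/s

The overshoot fixes ζ = −ln(OS)/√(π²+ln²(OS)) = 0.282.
From t_p = π/ω_d, ω_d = π/1.95 = 1.61 rad/s, so ω_n = ω_d/√(1−ζ²) = 1.68 rad/s.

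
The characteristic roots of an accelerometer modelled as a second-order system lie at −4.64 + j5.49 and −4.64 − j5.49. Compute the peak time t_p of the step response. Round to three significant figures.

t_p ≈ 0.572 s

t_p = π/ω_d with ω_d = 5.49 (the imaginary part), so t_p = 0.572 s.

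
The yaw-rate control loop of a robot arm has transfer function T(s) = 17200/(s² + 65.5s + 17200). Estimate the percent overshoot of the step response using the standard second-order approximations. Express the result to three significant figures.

%OS ≈ 44.5%

Comparing the denominator to s² + 2ζω_n s + ω_n²: ω_n = √17200 = 131 rad/s, and 2ζω_n = 65.5 so ζ = 65.5/(2·131) = 0.250.
%OS = 100 e^{−πζ/√(1−ζ²)} with ζ = 0.250 gives 44.5%.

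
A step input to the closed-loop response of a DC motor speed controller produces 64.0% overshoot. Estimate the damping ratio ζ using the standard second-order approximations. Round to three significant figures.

ζ ≈ 0.141

From %OS = 100·exp(−πζ/√(1−ζ²)), invert to get ζ = −ln(OS)/√(π² + ln²(OS)) with OS = 0.640.
−ln 0.640 = 0.4463, so ζ = 0.4463/√(π² + 0.1992) = 0.141.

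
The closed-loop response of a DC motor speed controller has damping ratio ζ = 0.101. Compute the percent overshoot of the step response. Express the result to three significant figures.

For an underdamped second-order system, %OS = 100·exp(−πζ/√(1−ζ²)).
πζ/√(1−ζ²) = π·0.101/√(1−0.0102) = 0.3189, so %OS = 100·e^(−0.3189) = 72.7%.

%OS ≈ 72.7%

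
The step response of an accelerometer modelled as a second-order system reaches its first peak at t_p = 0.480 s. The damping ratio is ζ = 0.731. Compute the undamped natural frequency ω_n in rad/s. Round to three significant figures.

Peak time t_p = π/ω_d, so ω_d = π/t_p = π/0.480 = 6.54 rad/s.
ω_n = ω_d/√(1−ζ²) = 6.54/√0.466 = 9.59 rad/s.

ω_n ≈ 9.59 rad/s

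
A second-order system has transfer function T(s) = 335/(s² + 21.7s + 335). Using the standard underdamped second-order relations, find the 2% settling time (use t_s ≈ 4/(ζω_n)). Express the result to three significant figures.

t_s ≈ 0.369 s

Matching coefficients with s² + 2ζω_n s + ω_n² gives ω_n² = 335 ⇒ ω_n = 18.3 rad/s, and ζ = 21.7/(2ω_n) = 0.593.
t_s ≈ 4/(ζω_n) = 4/(0.593·18.3) = 0.369 s.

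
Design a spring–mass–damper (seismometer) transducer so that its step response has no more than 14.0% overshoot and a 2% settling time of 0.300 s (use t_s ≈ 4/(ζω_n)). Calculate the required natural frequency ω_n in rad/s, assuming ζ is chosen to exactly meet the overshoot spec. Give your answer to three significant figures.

From %OS = 100·exp(−πζ/√(1−ζ²)), invert to get ζ = −ln(OS)/√(π² + ln²(OS)) with OS = 0.140.
−ln 0.140 = 1.966, so ζ = 1.966/√(π² + 3.866) = 0.531.
Then ω_n = 4/(ζ t_s) = 4/(0.531 × 0.300) = 25.1 rad/s.

ω_n ≈ 25.1 rad/s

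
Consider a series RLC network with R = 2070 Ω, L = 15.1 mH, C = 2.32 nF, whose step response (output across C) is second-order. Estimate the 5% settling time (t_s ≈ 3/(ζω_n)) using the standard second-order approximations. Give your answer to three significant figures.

For a series RLC circuit (capacitor voltage as output), ω_n = 1/√(LC) = 1/√(15.1 mH · 2.32 nF) = 169000 rad/s.
ζ = (R/2)·√(C/L) = (2070/2)·√(2.32 nF/15.1 mH) = 0.406.
t_s ≈ 3/(ζω_n) = 0.0000438 s.

t_s ≈ 0.0000438 s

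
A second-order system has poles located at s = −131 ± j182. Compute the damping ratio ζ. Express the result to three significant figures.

The poles are at −σ ± jω_d with σ = 131 and ω_d = 182, so ω_n = √(σ²+ω_d²) = 224 rad/s and ζ = σ/ω_n = 0.584.

ζ ≈ 0.584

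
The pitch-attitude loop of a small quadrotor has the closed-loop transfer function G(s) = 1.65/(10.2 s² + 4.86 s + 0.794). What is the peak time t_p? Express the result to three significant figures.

t_p ≈ 21.6 s

Dividing through by 10.2: denominator becomes s² + 0.4765 s + 0.07784.
So ω_n = √0.07784 = 0.279 rad/s and ζ = 0.4765/(2·0.279) = 0.854.
ω_d = ω_n√(1−ζ²) = 0.145 rad/s. t_p = π/ω_d = 21.6 s.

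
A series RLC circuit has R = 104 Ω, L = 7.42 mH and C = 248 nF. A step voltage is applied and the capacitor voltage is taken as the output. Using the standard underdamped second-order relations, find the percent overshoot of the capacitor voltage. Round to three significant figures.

%OS ≈ 37.1%

For a series RLC circuit (capacitor voltage as output), ω_n = 1/√(LC) = 1/√(7.42 mH · 248 nF) = 23300 rad/s.
ζ = (R/2)·√(C/L) = (104/2)·√(248 nF/7.42 mH) = 0.301.
%OS = 100 e^{−πζ/√(1−ζ²)} with ζ = 0.301 gives 37.1%.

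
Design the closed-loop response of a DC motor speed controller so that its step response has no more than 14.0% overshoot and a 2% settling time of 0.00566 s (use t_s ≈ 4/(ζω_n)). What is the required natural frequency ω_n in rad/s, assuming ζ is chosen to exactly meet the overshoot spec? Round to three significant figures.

ζ = −ln(OS)/√(π² + (ln OS)²). With OS = 0.140, ln OS = −1.966 and ζ = 1.966/3.706 = 0.531.
From t_s ≈ 4/(ζω_n): ω_n = 4/(ζ·t_s) = 4/(0.531·0.00566) = 1330 rad/s.

ω_n ≈ 1330 rad/s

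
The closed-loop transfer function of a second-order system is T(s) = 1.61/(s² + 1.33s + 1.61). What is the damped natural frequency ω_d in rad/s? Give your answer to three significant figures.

ω_d ≈ 1.08 rad/s

Comparing the denominator to s² + 2ζω_n s + ω_n²: ω_n = √1.61 = 1.27 rad/s, and 2ζω_n = 1.33 so ζ = 1.33/(2·1.27) = 0.524.
The damped frequency ω_d = ω_n√(1−ζ²) = 1.08 rad/s.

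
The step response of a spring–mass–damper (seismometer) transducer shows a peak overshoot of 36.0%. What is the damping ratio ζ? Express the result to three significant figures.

ζ ≈ 0.309

From %OS = 100·exp(−πζ/√(1−ζ²)), invert to get ζ = −ln(OS)/√(π² + ln²(OS)) with OS = 0.360.
−ln 0.360 = 1.022, so ζ = 1.022/√(π² + 1.044) = 0.309.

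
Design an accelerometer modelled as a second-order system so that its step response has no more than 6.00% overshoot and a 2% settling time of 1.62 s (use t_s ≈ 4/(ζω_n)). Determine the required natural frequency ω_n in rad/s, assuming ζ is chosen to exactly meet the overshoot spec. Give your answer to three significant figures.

ω_n ≈ 3.70 rad/s

Inverting the overshoot relation: ζ = |ln 0.0600|/√(π² + ln²0.0600) = 0.667.
Then ω_n = 4/(ζ t_s) = 4/(0.667 × 1.62) = 3.70 rad/s.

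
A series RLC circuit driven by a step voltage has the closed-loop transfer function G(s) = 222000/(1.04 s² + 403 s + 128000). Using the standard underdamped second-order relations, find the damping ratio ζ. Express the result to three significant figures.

ζ ≈ 0.552

Dividing through by 1.04: denominator becomes s² + 387.5 s + 123100.
So ω_n = √123100 = 351 rad/s and ζ = 387.5/(2·351) = 0.552.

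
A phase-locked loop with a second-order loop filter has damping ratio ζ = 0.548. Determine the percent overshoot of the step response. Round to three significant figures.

For an underdamped second-order system, %OS = 100·exp(−πζ/√(1−ζ²)).
πζ/√(1−ζ²) = π·0.548/√(1−0.300) = 2.058, so %OS = 100·e^(−2.058) = 12.8%.

%OS ≈ 12.8%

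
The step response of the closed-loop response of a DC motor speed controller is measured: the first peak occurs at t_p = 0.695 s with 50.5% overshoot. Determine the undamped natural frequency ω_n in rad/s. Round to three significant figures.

ω_n ≈ 4.63 rad/s

The overshoot fixes ζ = −ln(OS)/√(π²+ln²(OS)) = 0.213.
t_p = π/ω_d ⇒ ω_d = 4.52 rad/s; then ω_n = ω_d/√(1−ζ²) = 4.63 rad/s.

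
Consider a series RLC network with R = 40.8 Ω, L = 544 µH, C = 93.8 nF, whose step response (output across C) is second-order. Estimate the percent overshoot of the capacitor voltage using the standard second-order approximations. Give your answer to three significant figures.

For a series RLC circuit (capacitor voltage as output), ω_n = 1/√(LC) = 1/√(544 µH · 93.8 nF) = 140000 rad/s.
ζ = (R/2)·√(C/L) = (40.8/2)·√(93.8 nF/544 µH) = 0.268.
%OS = 100 e^{−πζ/√(1−ζ²)} with ζ = 0.268 gives 41.7%.

%OS ≈ 41.7%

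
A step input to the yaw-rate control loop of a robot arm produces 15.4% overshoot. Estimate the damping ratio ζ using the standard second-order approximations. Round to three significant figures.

ζ ≈ 0.512

From %OS = 100·exp(−πζ/√(1−ζ²)), invert to get ζ = −ln(OS)/√(π² + ln²(OS)) with OS = 0.154.
−ln 0.154 = 1.871, so ζ = 1.871/√(π² + 3.500) = 0.512.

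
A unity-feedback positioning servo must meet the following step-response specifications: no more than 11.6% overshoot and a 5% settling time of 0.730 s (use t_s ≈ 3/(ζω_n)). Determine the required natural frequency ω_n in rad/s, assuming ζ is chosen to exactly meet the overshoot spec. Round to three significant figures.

From %OS = 100·exp(−πζ/√(1−ζ²)), invert to get ζ = −ln(OS)/√(π² + ln²(OS)) with OS = 0.116.
−ln 0.116 = 2.154, so ζ = 2.154/√(π² + 4.640) = 0.566.
From t_s ≈ 3/(ζω_n): ω_n = 3/(ζ·t_s) = 3/(0.566·0.730) = 7.27 rad/s.

ω_n ≈ 7.27 rad/s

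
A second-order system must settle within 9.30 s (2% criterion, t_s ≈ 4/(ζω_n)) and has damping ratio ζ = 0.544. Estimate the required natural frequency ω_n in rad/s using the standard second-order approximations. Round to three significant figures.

Rearranging t_s ≈ 4/(ζω_n) gives ω_n = 4/(ζ·t_s) = 4/(0.544 × 9.30) = 0.791 rad/s.

ω_n ≈ 0.791 rad/s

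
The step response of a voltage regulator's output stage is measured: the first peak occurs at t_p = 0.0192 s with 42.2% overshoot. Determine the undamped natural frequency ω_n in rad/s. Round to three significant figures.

ω_n ≈ 170 rad/s

From the overshoot, ζ = −ln(OS)/√(π²+ln²(OS)) = 0.265.
From t_p = π/ω_d, ω_d = π/0.0192 = 164 rad/s, so ω_n = ω_d/√(1−ζ²) = 170 rad/s.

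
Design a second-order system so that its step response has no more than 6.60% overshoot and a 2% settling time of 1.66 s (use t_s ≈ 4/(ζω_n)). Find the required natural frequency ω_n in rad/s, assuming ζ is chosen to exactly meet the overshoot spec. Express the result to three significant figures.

From %OS = 100·exp(−πζ/√(1−ζ²)), invert to get ζ = −ln(OS)/√(π² + ln²(OS)) with OS = 0.0660.
−ln 0.0660 = 2.718, so ζ = 2.718/√(π² + 7.388) = 0.654.
Then ω_n = 4/(ζ t_s) = 4/(0.654 × 1.66) = 3.68 rad/s.

ω_n ≈ 3.68 rad/s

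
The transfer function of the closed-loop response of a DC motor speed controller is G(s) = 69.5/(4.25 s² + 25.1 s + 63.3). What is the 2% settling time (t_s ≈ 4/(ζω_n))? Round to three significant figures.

t_s ≈ 1.35 s

Dividing through by 4.25: denominator becomes s² + 5.906 s + 14.89.
So ω_n = √14.89 = 3.86 rad/s and ζ = 5.906/(2·3.86) = 0.765.
t_s ≈ 4/(ζω_n) = 1.35 s.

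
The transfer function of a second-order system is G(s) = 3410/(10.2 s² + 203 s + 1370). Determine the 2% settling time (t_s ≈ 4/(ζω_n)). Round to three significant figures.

t_s ≈ 0.402 s

Dividing through by 10.2: denominator becomes s² + 19.90 s + 134.3.
So ω_n = √134.3 = 11.6 rad/s and ζ = 19.90/(2·11.6) = 0.859.
t_s ≈ 4/(ζω_n) = 0.402 s.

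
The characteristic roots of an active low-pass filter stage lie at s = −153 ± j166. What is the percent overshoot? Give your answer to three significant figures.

%OS ≈ 5.53%

With σ = 153, ω_d = 166: ω_n = √(σ²+ω_d²) = 226 rad/s, ζ = σ/ω_n = 0.678.
%OS = 100·exp(−πζ/√(1−ζ²)) = 5.53%.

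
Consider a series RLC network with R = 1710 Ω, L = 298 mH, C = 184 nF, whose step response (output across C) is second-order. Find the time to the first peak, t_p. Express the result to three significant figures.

For a series RLC circuit (capacitor voltage as output), ω_n = 1/√(LC) = 1/√(298 mH · 184 nF) = 4270 rad/s.
ζ = (R/2)·√(C/L) = (1710/2)·√(184 nF/298 mH) = 0.672.
The damped frequency ω_d = ω_n√(1−ζ²) = 3160 rad/s. t_p = π/ω_d = 0.000993 s.

t_p ≈ 0.000993 s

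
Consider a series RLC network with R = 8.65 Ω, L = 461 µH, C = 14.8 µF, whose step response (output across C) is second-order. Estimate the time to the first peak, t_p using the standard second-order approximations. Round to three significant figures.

For a series RLC circuit (capacitor voltage as output), ω_n = 1/√(LC) = 1/√(461 µH · 14.8 µF) = 12100 rad/s.
ζ = (R/2)·√(C/L) = (8.65/2)·√(14.8 µF/461 µH) = 0.775.
The damped frequency ω_d = ω_n√(1−ζ²) = 7650 rad/s. t_p = π/ω_d = 0.000411 s.

t_p ≈ 0.000411 s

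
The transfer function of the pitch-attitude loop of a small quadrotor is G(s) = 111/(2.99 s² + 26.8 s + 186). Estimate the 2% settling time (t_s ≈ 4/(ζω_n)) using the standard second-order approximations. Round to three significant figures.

t_s ≈ 0.893 s

Dividing through by 2.99: denominator becomes s² + 8.963 s + 62.21.
So ω_n = √62.21 = 7.89 rad/s and ζ = 8.963/(2·7.89) = 0.568.
t_s ≈ 4/(ζω_n) = 0.893 s.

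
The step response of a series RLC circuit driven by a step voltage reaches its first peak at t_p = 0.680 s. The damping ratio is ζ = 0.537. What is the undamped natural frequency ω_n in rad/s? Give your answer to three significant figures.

ω_n ≈ 5.48 rad/s

Peak time t_p = π/ω_d, so ω_d = π/t_p = π/0.680 = 4.62 rad/s.
ω_n = ω_d/√(1−ζ²) = 4.62/√0.712 = 5.48 rad/s.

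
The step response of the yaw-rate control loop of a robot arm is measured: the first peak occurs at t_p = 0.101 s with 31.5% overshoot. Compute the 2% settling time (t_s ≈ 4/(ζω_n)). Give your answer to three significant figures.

t_s ≈ 0.350 s

ζ from %OS: ζ = |ln 0.315|/√(π²+ln²0.315) = 0.345.
From t_p = π/ω_d, ω_d = π/0.101 = 31.1 rad/s, so ω_n = ω_d/√(1−ζ²) = 33.1 rad/s.
t_s ≈ 4/(ζω_n) = 4/(0.345·33.1) = 0.350 s.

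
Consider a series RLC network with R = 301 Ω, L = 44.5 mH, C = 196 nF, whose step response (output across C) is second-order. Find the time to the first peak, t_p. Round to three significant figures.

For a series RLC circuit (capacitor voltage as output), ω_n = 1/√(LC) = 1/√(44.5 mH · 196 nF) = 10700 rad/s.
ζ = (R/2)·√(C/L) = (301/2)·√(196 nF/44.5 mH) = 0.316.
ω_d = 10700·√(1 − 0.316²) = 10200 rad/s. t_p = π/ω_d = 0.000309 s.

t_p ≈ 0.000309 s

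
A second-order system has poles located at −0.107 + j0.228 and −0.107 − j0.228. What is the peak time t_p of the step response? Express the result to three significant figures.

t_p ≈ 13.8 s

t_p = π/ω_d with ω_d = 0.228 (the imaginary part), so t_p = 13.8 s.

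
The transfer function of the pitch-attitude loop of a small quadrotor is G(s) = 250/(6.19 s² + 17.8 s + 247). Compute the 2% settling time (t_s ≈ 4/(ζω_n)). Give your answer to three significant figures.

Dividing through by 6.19: denominator becomes s² + 2.876 s + 39.90.
So ω_n = √39.90 = 6.32 rad/s and ζ = 2.876/(2·6.32) = 0.228.
t_s ≈ 4/(ζω_n) = 2.78 s.

t_s ≈ 2.78 s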